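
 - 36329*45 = -1634805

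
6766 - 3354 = 3412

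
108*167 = 18036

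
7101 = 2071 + 5030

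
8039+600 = 8639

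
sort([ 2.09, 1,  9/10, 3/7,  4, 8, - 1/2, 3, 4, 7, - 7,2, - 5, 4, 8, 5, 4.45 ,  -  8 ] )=[-8, - 7, - 5, -1/2,3/7 , 9/10,  1, 2 , 2.09,3,4, 4,4 , 4.45, 5,  7,  8, 8 ]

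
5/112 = 5/112 = 0.04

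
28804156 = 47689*604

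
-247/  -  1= 247+0/1  =  247.00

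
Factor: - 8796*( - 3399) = 2^2*3^2*11^1*103^1 * 733^1 = 29897604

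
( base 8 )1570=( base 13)534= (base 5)12023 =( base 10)888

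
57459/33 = 1741 + 2/11   =  1741.18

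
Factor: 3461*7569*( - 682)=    - 17865882738= - 2^1*3^2 * 11^1*29^2*31^1*3461^1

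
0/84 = 0 = 0.00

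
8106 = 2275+5831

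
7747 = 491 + 7256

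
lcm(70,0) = 0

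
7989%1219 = 675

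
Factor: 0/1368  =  0 = 0^1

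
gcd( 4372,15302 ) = 2186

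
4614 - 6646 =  - 2032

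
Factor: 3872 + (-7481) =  - 3609 =- 3^2 * 401^1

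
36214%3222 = 772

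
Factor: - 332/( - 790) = 166/395 = 2^1*5^( - 1)*79^( - 1)*83^1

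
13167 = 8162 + 5005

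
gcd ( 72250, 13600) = 850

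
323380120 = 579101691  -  255721571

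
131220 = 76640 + 54580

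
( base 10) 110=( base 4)1232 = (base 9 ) 132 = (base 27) 42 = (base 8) 156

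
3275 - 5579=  - 2304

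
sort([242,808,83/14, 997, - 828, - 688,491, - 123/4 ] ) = [ - 828,-688,-123/4,83/14, 242,491,  808,997]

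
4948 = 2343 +2605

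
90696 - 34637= 56059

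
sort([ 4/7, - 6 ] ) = [  -  6,  4/7]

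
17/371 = 17/371 = 0.05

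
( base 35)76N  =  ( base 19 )157b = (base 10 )8808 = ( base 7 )34452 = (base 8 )21150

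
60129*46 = 2765934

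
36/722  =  18/361 = 0.05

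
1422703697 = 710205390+712498307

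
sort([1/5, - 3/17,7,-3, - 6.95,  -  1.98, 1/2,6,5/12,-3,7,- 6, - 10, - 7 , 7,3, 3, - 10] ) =[ - 10, - 10, - 7,-6.95, - 6,-3, - 3,-1.98, - 3/17,1/5,5/12,1/2,3, 3,6, 7,7,7 ] 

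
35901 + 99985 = 135886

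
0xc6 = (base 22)90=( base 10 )198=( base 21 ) 99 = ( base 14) 102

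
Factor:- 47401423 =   -  17^1* 271^1*10289^1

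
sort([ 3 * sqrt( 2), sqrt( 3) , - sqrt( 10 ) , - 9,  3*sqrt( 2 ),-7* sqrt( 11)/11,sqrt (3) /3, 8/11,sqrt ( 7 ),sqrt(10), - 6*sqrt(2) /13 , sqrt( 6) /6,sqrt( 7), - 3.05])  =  [ - 9, - sqrt( 10 ) ,-3.05, - 7 *sqrt( 11 )/11, - 6*sqrt( 2) /13, sqrt( 6) /6, sqrt( 3)/3, 8/11,sqrt( 3),sqrt( 7), sqrt (7), sqrt(10), 3*sqrt(2),3* sqrt( 2 )]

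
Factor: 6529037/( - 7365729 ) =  - 3^( - 1) * 7^( - 2)*17^1*89^(  -  1) * 563^( - 1 ) * 384061^1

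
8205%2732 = 9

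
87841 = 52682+35159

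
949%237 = 1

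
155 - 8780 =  - 8625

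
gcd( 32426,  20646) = 62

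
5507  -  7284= - 1777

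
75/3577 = 75/3577 = 0.02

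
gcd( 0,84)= 84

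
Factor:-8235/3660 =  - 2^(-2 )*3^2 = -9/4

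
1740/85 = 348/17=20.47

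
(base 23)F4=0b101011101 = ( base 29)C1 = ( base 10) 349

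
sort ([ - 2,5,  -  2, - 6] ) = [  -  6, - 2, - 2, 5] 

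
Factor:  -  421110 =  - 2^1*3^2*5^1*4679^1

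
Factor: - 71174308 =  - 2^2 * 17^1*1046681^1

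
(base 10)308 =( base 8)464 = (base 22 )E0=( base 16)134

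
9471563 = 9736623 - 265060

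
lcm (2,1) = 2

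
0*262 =0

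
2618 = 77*34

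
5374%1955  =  1464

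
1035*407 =421245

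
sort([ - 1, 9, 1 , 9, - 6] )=[ - 6,  -  1,1,9, 9] 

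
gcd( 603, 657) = 9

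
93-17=76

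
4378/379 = 11 + 209/379 = 11.55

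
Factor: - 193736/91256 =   -  11^( - 1 ) * 17^(-1)*397^1 = - 397/187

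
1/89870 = 1/89870 = 0.00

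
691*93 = 64263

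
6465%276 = 117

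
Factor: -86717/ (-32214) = 2^( - 1)*3^ (-1)*7^(-1) *13^( - 1)*17^1*59^( - 1)*5101^1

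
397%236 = 161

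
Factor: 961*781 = 750541=11^1 * 31^2 * 71^1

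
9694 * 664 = 6436816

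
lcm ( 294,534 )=26166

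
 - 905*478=- 432590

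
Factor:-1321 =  - 1321^1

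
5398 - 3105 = 2293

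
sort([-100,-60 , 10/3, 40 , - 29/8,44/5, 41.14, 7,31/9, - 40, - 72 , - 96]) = [ - 100, - 96, - 72,- 60, - 40, - 29/8,10/3,31/9,7, 44/5,40,41.14 ] 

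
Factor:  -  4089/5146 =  - 2^(-1 )*  3^1*29^1 * 31^( - 1 )*47^1*83^( - 1)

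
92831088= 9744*9527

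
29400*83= 2440200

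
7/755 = 7/755 = 0.01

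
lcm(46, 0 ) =0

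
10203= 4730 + 5473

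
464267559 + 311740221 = 776007780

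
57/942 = 19/314=0.06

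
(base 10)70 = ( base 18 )3G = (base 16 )46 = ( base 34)22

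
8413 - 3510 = 4903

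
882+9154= 10036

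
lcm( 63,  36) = 252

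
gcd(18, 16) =2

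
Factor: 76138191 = 3^3 * 2819933^1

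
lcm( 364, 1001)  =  4004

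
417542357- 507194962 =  - 89652605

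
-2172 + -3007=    - 5179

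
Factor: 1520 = 2^4*5^1* 19^1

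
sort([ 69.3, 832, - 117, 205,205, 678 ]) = [-117, 69.3,205, 205, 678, 832] 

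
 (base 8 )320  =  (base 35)5X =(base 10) 208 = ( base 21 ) 9J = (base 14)10c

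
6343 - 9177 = -2834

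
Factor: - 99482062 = - 2^1*17^1*19^1*  153997^1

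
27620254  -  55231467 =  - 27611213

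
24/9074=12/4537=0.00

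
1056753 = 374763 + 681990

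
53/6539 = 53/6539 = 0.01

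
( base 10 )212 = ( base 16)D4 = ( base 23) 95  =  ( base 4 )3110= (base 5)1322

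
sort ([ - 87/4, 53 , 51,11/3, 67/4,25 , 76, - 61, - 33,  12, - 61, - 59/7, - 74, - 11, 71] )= [ - 74, -61, - 61,-33, - 87/4,  -  11, - 59/7 , 11/3, 12, 67/4, 25,  51,53 , 71,76] 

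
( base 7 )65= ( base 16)2F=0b101111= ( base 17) 2d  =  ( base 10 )47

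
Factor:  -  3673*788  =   - 2894324 = - 2^2*197^1*3673^1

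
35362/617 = 57+193/617 = 57.31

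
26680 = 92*290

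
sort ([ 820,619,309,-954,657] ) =[ - 954,309,619, 657,820 ]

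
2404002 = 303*7934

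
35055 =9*3895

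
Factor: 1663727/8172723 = 3^( - 1)*367^( - 1 )*571^( - 1)*127979^1=127979/628671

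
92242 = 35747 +56495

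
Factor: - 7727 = -7727^1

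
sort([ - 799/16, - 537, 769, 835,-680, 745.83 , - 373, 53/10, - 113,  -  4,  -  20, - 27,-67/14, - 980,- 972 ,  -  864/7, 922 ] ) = [ - 980, - 972, - 680 , - 537, - 373, - 864/7, - 113 , - 799/16,-27,-20, - 67/14, - 4, 53/10, 745.83, 769 , 835,922]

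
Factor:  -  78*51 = -3978= -2^1 * 3^2*13^1  *17^1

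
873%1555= 873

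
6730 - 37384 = - 30654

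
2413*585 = 1411605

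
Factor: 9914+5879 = 17^1*929^1 = 15793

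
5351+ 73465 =78816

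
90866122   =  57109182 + 33756940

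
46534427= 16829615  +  29704812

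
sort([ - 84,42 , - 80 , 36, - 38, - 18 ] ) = [ - 84,- 80 , - 38, - 18,  36, 42 ]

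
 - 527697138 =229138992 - 756836130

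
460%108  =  28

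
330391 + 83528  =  413919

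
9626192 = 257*37456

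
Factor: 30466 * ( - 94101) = -2^1*3^1*7^1* 4481^1 * 15233^1= -  2866881066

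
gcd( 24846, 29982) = 6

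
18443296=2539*7264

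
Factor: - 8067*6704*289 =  - 2^4*3^1*17^2*419^1*2689^1 = -  15629457552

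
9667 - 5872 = 3795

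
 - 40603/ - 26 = 1561 + 17/26 = 1561.65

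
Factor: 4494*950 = 2^2*3^1* 5^2*7^1*19^1 * 107^1 = 4269300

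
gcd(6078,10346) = 2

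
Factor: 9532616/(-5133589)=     -  2^3*281^(-1 )*18269^( - 1) * 1191577^1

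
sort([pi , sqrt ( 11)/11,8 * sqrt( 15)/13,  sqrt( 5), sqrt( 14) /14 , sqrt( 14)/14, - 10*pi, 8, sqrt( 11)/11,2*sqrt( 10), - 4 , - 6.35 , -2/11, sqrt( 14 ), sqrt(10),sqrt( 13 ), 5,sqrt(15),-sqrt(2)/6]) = [-10*pi,  -  6.35,-4, - sqrt( 2)/6 ,  -  2/11,sqrt( 14) /14, sqrt( 14)/14,sqrt( 11) /11, sqrt( 11)/11, sqrt (5),  8 *sqrt( 15 ) /13, pi,sqrt( 10),  sqrt(13),  sqrt( 14), sqrt( 15),  5 , 2*sqrt(10) , 8]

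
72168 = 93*776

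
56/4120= 7/515  =  0.01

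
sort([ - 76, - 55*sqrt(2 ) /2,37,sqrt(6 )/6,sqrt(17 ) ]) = [ - 76, - 55*sqrt(2 ) /2,sqrt(6) /6 , sqrt( 17), 37 ] 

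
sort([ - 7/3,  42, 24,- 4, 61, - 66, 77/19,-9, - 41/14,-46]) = [ - 66, - 46, - 9,-4, - 41/14,-7/3, 77/19,  24 , 42, 61] 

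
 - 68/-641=68/641 =0.11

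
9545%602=515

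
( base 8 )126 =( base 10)86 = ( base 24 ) 3E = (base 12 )72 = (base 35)2g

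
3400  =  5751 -2351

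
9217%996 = 253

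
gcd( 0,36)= 36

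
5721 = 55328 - 49607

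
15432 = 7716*2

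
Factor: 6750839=31^1* 59^1*3691^1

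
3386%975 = 461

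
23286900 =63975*364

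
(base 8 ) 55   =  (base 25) 1k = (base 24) 1L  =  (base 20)25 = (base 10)45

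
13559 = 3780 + 9779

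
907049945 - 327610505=579439440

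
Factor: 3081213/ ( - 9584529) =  - 3^2*29^ (-1)* 41^( - 1)* 139^1*821^1*2687^(  -  1)   =  - 1027071/3194843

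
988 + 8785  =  9773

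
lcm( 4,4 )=4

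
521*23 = 11983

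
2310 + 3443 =5753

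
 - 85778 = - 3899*22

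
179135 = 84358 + 94777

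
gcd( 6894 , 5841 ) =9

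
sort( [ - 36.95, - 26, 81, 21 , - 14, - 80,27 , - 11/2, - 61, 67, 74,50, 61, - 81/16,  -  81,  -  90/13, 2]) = [ - 81,  -  80, - 61,-36.95, - 26, - 14, - 90/13 ,-11/2 , - 81/16, 2, 21, 27, 50 , 61,67, 74, 81 ] 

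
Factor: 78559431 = 3^1*17^1*487^1 *3163^1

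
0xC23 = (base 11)2375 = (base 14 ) 11BD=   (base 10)3107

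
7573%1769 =497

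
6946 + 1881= 8827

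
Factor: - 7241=-13^1*557^1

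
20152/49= 411 + 13/49 = 411.27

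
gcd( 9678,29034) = 9678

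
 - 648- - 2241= 1593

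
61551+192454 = 254005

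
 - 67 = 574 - 641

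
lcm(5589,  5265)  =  363285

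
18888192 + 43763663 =62651855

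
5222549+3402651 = 8625200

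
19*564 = 10716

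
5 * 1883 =9415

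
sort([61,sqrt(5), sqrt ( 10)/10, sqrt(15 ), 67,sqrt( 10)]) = [ sqrt(10)/10 , sqrt( 5 ),  sqrt(10 ),  sqrt( 15), 61,  67]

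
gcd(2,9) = 1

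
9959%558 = 473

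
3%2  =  1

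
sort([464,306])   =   [ 306,464]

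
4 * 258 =1032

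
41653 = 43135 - 1482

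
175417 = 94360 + 81057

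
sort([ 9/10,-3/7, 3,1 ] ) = [-3/7, 9/10,1,3]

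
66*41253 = 2722698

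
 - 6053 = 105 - 6158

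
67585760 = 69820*968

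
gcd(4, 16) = 4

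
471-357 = 114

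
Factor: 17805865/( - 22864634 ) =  - 2^( - 1)*5^1 * 7^2 * 11^1*13^( - 1)*41^( - 1)* 89^ ( -1)*241^( - 1 )*6607^1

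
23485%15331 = 8154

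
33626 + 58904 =92530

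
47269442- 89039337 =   -  41769895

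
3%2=1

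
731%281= 169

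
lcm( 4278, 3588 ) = 111228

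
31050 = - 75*( - 414)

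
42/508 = 21/254 = 0.08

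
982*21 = 20622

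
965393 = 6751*143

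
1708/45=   37  +  43/45 = 37.96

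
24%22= 2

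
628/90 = 6 + 44/45 = 6.98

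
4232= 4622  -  390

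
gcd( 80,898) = 2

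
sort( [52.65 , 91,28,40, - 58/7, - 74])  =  [ - 74, - 58/7, 28,40, 52.65 , 91 ]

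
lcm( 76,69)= 5244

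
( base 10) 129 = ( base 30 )49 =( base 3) 11210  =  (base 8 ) 201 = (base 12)a9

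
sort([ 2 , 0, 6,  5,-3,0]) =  [ - 3 , 0,0, 2, 5,6 ] 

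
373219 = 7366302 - 6993083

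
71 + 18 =89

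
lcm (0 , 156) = 0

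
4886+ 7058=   11944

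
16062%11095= 4967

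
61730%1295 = 865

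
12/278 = 6/139 =0.04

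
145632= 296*492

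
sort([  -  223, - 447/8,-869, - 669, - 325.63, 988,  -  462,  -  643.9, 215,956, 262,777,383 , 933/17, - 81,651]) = [ - 869, - 669, - 643.9, - 462, - 325.63,-223, - 81 , - 447/8,  933/17, 215, 262,383,651, 777,956,988]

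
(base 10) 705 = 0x2c1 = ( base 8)1301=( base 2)1011000001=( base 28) p5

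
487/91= 487/91=5.35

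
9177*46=422142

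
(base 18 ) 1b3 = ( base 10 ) 525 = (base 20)165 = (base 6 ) 2233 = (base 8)1015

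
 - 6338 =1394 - 7732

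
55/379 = 55/379 =0.15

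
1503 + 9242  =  10745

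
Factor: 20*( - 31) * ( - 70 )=2^3 * 5^2* 7^1*31^1 = 43400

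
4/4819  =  4/4819=0.00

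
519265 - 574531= - 55266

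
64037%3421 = 2459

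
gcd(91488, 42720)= 96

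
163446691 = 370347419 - 206900728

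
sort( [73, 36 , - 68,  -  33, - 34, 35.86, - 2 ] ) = [ - 68, - 34, - 33, - 2, 35.86, 36, 73]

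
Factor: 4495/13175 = 5^( - 1 )*17^(-1 )*29^1  =  29/85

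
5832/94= 62 + 2/47 = 62.04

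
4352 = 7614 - 3262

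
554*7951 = 4404854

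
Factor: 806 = 2^1*13^1*31^1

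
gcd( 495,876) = 3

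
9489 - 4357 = 5132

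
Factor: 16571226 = 2^1*3^1 * 7^1*17^1  *23209^1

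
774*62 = 47988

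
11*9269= 101959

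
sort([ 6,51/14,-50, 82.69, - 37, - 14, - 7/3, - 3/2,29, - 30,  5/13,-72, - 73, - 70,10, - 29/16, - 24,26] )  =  [ - 73, - 72,  -  70, - 50, - 37,-30,-24, - 14, - 7/3 , - 29/16, - 3/2,5/13,51/14, 6,10,26, 29,82.69] 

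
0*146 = 0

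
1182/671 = 1182/671= 1.76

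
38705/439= 38705/439= 88.17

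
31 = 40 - 9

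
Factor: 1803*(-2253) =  - 3^2*601^1*751^1 = -4062159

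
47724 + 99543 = 147267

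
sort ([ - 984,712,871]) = [ - 984, 712,871]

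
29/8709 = 29/8709 = 0.00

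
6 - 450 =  - 444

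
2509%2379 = 130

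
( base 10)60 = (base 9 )66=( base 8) 74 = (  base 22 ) 2G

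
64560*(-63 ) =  - 4067280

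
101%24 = 5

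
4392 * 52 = 228384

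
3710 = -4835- - 8545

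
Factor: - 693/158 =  - 2^( - 1) * 3^2*7^1*11^1*79^( - 1)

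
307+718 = 1025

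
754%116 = 58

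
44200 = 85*520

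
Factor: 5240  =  2^3 * 5^1*131^1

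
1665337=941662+723675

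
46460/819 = 46460/819=   56.73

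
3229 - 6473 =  - 3244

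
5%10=5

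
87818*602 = 52866436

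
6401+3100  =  9501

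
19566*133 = 2602278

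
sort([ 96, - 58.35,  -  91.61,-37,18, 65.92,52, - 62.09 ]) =[-91.61,-62.09, - 58.35,-37,  18,  52,65.92, 96]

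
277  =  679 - 402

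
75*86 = 6450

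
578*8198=4738444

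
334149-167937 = 166212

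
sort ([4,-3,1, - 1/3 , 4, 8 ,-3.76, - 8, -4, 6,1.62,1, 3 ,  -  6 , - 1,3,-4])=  [ - 8,-6 , - 4, - 4, - 3.76, - 3 ,-1 ,-1/3, 1 , 1,1.62,3,3,4,  4,6,8 ]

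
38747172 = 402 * 96386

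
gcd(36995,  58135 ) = 5285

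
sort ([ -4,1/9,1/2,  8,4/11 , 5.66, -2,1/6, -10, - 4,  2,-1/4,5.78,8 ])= [ - 10,-4, - 4,-2, - 1/4,1/9,1/6, 4/11, 1/2 , 2,  5.66,5.78,8,  8] 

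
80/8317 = 80/8317= 0.01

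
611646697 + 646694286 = 1258340983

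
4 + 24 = 28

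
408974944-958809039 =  - 549834095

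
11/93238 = 11/93238 = 0.00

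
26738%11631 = 3476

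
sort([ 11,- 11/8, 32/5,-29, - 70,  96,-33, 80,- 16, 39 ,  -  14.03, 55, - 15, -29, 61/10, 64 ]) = [-70,- 33, - 29,- 29,- 16, - 15, - 14.03, - 11/8,61/10, 32/5, 11,39,55,64, 80 , 96]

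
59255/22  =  2693 + 9/22 =2693.41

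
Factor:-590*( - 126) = 74340=   2^2*3^2*5^1*7^1*59^1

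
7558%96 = 70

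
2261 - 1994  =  267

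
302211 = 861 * 351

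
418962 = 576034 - 157072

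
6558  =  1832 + 4726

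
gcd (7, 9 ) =1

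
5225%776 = 569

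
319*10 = 3190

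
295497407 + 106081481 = 401578888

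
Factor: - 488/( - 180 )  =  122/45  =  2^1* 3^( - 2)* 5^( - 1)*61^1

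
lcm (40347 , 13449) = 40347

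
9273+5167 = 14440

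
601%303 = 298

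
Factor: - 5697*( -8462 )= 2^1*3^3*211^1*4231^1  =  48208014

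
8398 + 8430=16828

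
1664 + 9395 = 11059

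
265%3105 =265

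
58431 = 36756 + 21675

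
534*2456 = 1311504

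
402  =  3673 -3271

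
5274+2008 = 7282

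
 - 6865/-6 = 6865/6 = 1144.17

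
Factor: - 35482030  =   -2^1 *5^1*271^1  *13093^1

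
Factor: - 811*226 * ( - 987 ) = 2^1*3^1*7^1*47^1*113^1* 811^1 = 180903282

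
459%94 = 83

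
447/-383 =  - 2 + 319/383 = -  1.17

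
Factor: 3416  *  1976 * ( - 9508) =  -2^8*7^1*13^1*19^1*61^1*2377^1 = - 64179152128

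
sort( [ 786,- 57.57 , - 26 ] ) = [ - 57.57,-26,  786]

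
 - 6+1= - 5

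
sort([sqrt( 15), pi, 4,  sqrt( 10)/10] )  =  [sqrt( 10) /10, pi, sqrt (15) , 4]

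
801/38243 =801/38243 = 0.02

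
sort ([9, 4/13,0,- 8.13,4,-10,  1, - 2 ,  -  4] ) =[ - 10, - 8.13,-4,- 2,0,4/13 , 1,4,9 ] 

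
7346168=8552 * 859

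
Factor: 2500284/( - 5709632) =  - 2^( - 4)*3^1*23^1 * 9059^1*89213^ (- 1) = -625071/1427408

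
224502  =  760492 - 535990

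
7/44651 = 7/44651 = 0.00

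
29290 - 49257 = -19967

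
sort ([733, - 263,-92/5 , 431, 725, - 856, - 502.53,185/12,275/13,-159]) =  [ - 856, - 502.53,-263, - 159, - 92/5, 185/12,275/13,431, 725,733 ] 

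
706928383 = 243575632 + 463352751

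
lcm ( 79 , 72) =5688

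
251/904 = 251/904 = 0.28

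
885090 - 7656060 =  - 6770970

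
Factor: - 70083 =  - 3^2*13^1*599^1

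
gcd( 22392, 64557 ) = 9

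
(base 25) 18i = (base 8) 1513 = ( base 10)843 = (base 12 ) 5a3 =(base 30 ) S3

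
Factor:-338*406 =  - 137228 = -2^2*7^1*13^2 * 29^1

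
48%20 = 8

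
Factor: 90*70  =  6300=2^2*3^2*5^2*7^1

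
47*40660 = 1911020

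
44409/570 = 77  +  173/190 = 77.91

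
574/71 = 8 + 6/71 = 8.08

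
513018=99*5182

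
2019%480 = 99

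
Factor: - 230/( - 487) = 2^1 *5^1*23^1*487^( - 1) 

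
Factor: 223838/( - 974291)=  - 2^1*191^(-1)*5101^(  -  1)*111919^1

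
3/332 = 3/332=0.01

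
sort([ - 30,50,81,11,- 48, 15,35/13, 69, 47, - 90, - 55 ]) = [ - 90, - 55, - 48, - 30,35/13, 11, 15, 47,50, 69, 81 ] 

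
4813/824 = 4813/824 = 5.84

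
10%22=10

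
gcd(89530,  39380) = 10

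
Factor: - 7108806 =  - 2^1*3^1 * 179^1*6619^1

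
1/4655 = 1/4655  =  0.00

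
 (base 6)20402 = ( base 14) dd8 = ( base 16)AB2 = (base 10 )2738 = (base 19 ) 7b2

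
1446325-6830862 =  - 5384537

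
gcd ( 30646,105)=7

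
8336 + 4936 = 13272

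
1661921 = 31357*53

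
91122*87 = 7927614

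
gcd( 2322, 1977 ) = 3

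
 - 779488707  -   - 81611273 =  - 697877434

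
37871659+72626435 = 110498094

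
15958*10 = 159580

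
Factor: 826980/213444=3^( - 1) * 5^1*7^( - 1)*11^( - 1 )*179^1 = 895/231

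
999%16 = 7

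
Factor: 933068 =2^2 * 233267^1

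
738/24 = 123/4 = 30.75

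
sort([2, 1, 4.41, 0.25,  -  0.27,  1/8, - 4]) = [ - 4, - 0.27, 1/8, 0.25,1, 2 , 4.41 ]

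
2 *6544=13088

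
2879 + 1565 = 4444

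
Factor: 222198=2^1*3^1*29^1*1277^1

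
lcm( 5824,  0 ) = 0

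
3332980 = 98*34010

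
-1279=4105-5384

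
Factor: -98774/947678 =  - 13^1*29^1*131^1 * 473839^(-1) = - 49387/473839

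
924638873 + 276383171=1201022044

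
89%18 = 17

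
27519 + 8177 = 35696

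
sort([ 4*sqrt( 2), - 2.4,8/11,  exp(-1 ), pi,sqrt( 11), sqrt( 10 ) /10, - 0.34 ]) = [ - 2.4,  -  0.34,sqrt( 10)/10,exp( - 1), 8/11, pi,sqrt(11),4*sqrt(2)]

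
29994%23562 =6432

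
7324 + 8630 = 15954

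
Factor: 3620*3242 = 11736040  =  2^3*5^1*181^1*1621^1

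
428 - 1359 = - 931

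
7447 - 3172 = 4275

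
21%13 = 8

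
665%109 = 11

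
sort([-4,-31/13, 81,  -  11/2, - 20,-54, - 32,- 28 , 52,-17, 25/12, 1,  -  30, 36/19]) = [ - 54,-32, - 30, - 28, - 20, - 17, - 11/2, - 4, - 31/13,1, 36/19,  25/12,  52,81] 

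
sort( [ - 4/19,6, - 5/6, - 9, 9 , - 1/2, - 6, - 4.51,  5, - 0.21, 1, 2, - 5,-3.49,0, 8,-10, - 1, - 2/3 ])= [ - 10 , - 9, - 6, - 5,  -  4.51, - 3.49, - 1, - 5/6, - 2/3,-1/2, - 4/19, - 0.21, 0,1,2,5,6,8, 9]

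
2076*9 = 18684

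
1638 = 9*182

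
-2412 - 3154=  - 5566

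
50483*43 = 2170769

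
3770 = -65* ( - 58 )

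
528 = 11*48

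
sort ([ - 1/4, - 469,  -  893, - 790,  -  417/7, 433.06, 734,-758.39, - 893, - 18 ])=[-893, - 893, - 790, - 758.39, - 469, - 417/7, -18 ,  -  1/4, 433.06, 734 ] 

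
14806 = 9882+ 4924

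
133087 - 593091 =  - 460004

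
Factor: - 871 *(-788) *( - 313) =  - 214826924 = -2^2*13^1*67^1*197^1*313^1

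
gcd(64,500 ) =4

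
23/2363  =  23/2363 = 0.01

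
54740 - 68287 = - 13547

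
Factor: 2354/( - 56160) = -2^( - 4 )*3^ (-3)*5^(- 1)*11^1*13^ (-1)*107^1 = - 1177/28080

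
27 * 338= 9126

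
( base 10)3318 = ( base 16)CF6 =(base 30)3KI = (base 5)101233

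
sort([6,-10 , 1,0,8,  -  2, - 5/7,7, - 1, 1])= [ - 10,- 2, - 1, -5/7,0,  1,  1, 6,7,8 ]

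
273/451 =273/451 =0.61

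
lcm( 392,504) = 3528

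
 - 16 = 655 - 671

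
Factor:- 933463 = -933463^1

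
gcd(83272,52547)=1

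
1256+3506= 4762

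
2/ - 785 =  -1 + 783/785 = -0.00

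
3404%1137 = 1130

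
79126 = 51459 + 27667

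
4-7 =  - 3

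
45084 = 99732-54648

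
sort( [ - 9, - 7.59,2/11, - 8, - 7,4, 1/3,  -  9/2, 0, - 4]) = [ - 9, - 8, - 7.59, - 7, - 9/2, - 4, 0,2/11 , 1/3,4] 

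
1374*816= 1121184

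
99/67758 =33/22586  =  0.00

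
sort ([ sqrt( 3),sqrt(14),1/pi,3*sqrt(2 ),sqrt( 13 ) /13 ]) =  [ sqrt(13 ) /13,1/pi, sqrt(3) , sqrt (14),3*sqrt(2) ]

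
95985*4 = 383940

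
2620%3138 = 2620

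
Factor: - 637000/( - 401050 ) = 980/617 = 2^2*5^1*7^2*617^(-1)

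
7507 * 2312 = 17356184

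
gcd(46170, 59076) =54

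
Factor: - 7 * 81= -3^4*7^1  =  -567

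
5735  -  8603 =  - 2868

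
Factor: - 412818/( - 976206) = 11^( - 1)*2113^( - 1)*9829^1 =9829/23243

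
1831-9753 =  - 7922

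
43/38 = 1+5/38 = 1.13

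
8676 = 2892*3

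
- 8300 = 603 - 8903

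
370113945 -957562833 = -587448888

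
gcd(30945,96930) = 15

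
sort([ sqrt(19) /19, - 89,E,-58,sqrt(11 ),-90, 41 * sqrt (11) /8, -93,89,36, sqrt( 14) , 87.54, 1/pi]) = [-93, - 90,  -  89 ,-58, sqrt (19 ) /19 , 1/pi, E,sqrt(11 ), sqrt(14 ),41*sqrt(11 ) /8, 36,87.54, 89]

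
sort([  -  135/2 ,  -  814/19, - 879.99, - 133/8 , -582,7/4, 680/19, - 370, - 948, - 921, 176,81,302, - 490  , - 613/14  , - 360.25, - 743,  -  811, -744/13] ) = [ - 948, - 921, - 879.99  ,- 811, - 743, - 582, - 490, - 370, - 360.25, - 135/2, - 744/13, - 613/14,-814/19,  -  133/8 , 7/4,  680/19,81, 176,302] 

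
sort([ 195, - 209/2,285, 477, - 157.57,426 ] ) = [-157.57 ,-209/2, 195, 285, 426, 477]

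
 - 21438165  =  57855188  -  79293353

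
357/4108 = 357/4108 = 0.09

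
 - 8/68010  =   - 4/34005 = -0.00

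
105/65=1+8/13 = 1.62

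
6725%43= 17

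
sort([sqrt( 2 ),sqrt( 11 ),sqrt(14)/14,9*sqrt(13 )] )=[ sqrt(14 )/14,sqrt(2 ),sqrt(11),9*sqrt(13 )]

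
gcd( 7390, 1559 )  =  1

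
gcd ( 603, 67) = 67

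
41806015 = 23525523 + 18280492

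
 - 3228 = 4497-7725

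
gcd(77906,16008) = 2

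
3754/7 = 3754/7 = 536.29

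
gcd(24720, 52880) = 80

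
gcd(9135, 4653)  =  9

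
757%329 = 99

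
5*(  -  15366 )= -76830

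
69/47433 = 23/15811 = 0.00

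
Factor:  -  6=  -2^1 * 3^1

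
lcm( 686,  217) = 21266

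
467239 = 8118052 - 7650813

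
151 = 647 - 496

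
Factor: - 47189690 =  - 2^1*5^1*547^1 * 8627^1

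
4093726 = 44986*91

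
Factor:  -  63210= - 2^1*3^1*5^1*7^2*43^1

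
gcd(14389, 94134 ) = 1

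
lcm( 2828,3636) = 25452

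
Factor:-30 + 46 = 2^4 = 16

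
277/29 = 277/29 = 9.55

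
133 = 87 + 46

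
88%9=7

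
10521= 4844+5677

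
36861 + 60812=97673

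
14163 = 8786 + 5377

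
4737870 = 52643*90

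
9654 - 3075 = 6579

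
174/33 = 58/11  =  5.27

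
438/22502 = 219/11251 = 0.02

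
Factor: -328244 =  - 2^2*7^1*19^1*617^1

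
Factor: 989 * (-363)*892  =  -2^2* 3^1*11^2*23^1 * 43^1*223^1  =  - 320234244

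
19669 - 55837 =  - 36168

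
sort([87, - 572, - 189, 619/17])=[ - 572, - 189,619/17, 87 ]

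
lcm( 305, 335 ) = 20435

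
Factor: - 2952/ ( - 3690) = 2^2*5^(-1)= 4/5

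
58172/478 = 121 + 167/239 = 121.70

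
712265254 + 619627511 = 1331892765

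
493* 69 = 34017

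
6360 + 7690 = 14050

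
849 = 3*283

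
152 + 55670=55822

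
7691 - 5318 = 2373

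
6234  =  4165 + 2069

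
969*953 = 923457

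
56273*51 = 2869923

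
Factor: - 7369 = - 7369^1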